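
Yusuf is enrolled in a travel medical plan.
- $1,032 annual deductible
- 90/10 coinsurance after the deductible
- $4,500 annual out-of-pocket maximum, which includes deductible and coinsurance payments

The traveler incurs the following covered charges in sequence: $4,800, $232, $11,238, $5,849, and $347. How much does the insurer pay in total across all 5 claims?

Claim 1 — $4,800: deductible takes $1,032, $3,768 remains; coinsurance $3,768 × 10% = $376.80. Traveler owes $1,408.80 (running OOP $1,408.80). Insurer: $4,800 − $1,408.80 = $3,391.20.
Claim 2 — $232: 10% coinsurance on $232 = $23.20. Traveler owes $23.20 (running OOP $1,432). Plan pays $232 − $23.20 = $208.80.
Claim 3 — $11,238: deductible already satisfied, so traveler's share is 10% × $11,238 = $1,123.80. Traveler owes $1,123.80 (running OOP $2,555.80). Plan pays $11,238 − $1,123.80 = $10,114.20.
Claim 4 — $5,849: deductible already satisfied, so traveler's share is 10% × $5,849 = $584.90. Traveler owes $584.90 (running OOP $3,140.70). Insurer: $5,849 − $584.90 = $5,264.10.
Claim 5 — $347: deductible met; 10% of $347 = $34.70. Traveler owes $34.70 (running OOP $3,175.40). Plan pays $347 − $34.70 = $312.30.
Insurer total: $3,391.20 + $208.80 + $10,114.20 + $5,264.10 + $312.30 = $19,290.60.

$19,290.60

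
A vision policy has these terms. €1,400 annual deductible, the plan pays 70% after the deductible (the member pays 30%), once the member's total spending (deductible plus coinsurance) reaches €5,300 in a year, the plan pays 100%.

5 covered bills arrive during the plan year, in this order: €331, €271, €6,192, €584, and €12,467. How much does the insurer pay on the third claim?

€3,775.80

Claim 1 (€331): all of it applies to the deductible. Member pays €331; OOP now €331. Insurer: €331 − €331 = €0.
Claim 2 (€271): entire amount goes to the deductible. Member owes €271 (running OOP €602). Insurer: €271 − €271 = €0.
Claim 3 (€6,192): deductible takes €798, €5,394 remains; member's 30% is €1,618.20. Cost to member: €2,416.20. OOP to date €3,018.20. Plan pays €6,192 − €2,416.20 = €3,775.80.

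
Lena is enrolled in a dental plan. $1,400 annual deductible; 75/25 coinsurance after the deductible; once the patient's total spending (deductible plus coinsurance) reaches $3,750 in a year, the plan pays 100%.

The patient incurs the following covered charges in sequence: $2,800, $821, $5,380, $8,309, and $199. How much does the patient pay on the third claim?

$1,345

Claim 1 ($2,800): deductible takes $1,400, $1,400 remains; patient's 25% is $350. Patient owes $1,750 (running OOP $1,750).
Claim 2 ($821): 25% coinsurance on $821 = $205.25. Patient owes $205.25 (running OOP $1,955.25).
Claim 3 ($5,380): deductible already satisfied, so patient's share is 25% × $5,380 = $1,345. Patient owes $1,345 (running OOP $3,300.25).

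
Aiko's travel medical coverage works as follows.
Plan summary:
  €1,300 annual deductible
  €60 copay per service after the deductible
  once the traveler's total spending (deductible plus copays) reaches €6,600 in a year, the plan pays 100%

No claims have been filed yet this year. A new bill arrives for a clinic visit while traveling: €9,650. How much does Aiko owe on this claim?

Nothing has been paid toward the €1,300 deductible, so the first €1,300 of this charge is applied there.
After the €1,300 deductible portion, €9,650 − €1,300 = €8,350 is subject to the copay.
Copay on this service: €60.
Traveler responsibility before any cap: €1,300 + €60 = €1,360.
Year-to-date out-of-pocket becomes €0 + €1,360 = €1,360, still under the €6,600 maximum, so no cap applies.

€1,360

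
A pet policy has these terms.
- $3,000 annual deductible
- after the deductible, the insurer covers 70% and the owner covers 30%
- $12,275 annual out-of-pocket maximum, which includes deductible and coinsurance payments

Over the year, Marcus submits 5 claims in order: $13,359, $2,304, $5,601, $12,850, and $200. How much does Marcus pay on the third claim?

$1,680.30

#1 ($13,359): $3,000 finishes the deductible; $10,359 goes to coinsurance; owner's 30% is $3,107.70. Cost to owner: $6,107.70. OOP to date $6,107.70.
#2 ($2,304): deductible met; 30% of $2,304 = $691.20. Owner owes $691.20 (running OOP $6,798.90).
#3 ($5,601): deductible already satisfied, so owner's share is 30% × $5,601 = $1,680.30. Cost to owner: $1,680.30. OOP to date $8,479.20.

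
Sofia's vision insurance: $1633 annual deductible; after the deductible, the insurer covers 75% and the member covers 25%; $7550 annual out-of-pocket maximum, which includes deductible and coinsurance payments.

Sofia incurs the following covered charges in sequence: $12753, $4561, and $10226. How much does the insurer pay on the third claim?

$8229.25

Claim 1 — $12753: $1633 to deductible, leaving $11120; 25% of $11120 = $2780. Member pays $4413; OOP now $4413. Plan pays $12753 − $4413 = $8340.
Claim 2 — $4561: 25% coinsurance on $4561 = $1140.25. Cost to member: $1140.25. OOP to date $5553.25. Insurer: $4561 − $1140.25 = $3420.75.
Claim 3 — $10226: 25% coinsurance on $10226 = $2556.50. That would push OOP to $8109.75, over the $7550 cap, so member pays $7550 − $5553.25 = $1996.75. Insurer: $10226 − $1996.75 = $8229.25.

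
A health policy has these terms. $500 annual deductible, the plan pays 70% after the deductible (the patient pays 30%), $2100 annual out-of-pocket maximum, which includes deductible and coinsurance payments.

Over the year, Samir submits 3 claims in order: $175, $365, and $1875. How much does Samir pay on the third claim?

Bill 1, $175: fully absorbed by the deductible. Patient pays $175; OOP now $175.
Bill 2, $365: $325 finishes the deductible; $40 goes to coinsurance; patient's 30% is $12. Patient owes $337 (running OOP $512).
Bill 3, $1875: deductible met; 30% of $1875 = $562.50. Patient owes $562.50 (running OOP $1074.50).

$562.50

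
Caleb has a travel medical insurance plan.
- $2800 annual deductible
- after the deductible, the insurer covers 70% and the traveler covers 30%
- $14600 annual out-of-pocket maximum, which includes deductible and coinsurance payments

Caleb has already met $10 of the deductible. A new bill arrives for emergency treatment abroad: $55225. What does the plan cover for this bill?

$10 of the $2800 deductible is already met, leaving $2790.
After the $2790 deductible portion, $55225 − $2790 = $52435 is subject to coinsurance.
30% of $52435 = $15730.50 falls to the traveler.
Traveler responsibility before any cap: $2790 + $15730.50 = $18520.50.
That would bring total out-of-pocket to $18530.50, past the $14600 cap. The traveler is capped at $14600 − $10 = $14590 on this claim.
The insurer covers the remainder: $55225 − $14590 = $40635.

$40635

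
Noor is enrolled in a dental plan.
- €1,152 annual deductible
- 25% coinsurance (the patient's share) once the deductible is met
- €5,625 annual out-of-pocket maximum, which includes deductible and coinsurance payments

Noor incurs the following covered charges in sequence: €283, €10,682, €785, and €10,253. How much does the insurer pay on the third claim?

Claim 1 — €283: entire amount goes to the deductible. Cost to patient: €283. OOP to date €283. Insurer: €283 − €283 = €0.
Claim 2 — €10,682: €869 finishes the deductible; €9,813 goes to coinsurance; coinsurance €9,813 × 25% = €2,453.25. Cost to patient: €3,322.25. OOP to date €3,605.25. Insurer: €10,682 − €3,322.25 = €7,359.75.
Claim 3 — €785: deductible already satisfied, so patient's share is 25% × €785 = €196.25. Patient owes €196.25 (running OOP €3,801.50). Insurer: €785 − €196.25 = €588.75.

€588.75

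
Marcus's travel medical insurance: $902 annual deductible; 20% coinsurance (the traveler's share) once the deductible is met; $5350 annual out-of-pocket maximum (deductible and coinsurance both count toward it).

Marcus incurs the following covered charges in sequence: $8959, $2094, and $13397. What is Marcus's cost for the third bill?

$2417.80

#1 ($8959): deductible takes $902, $8057 remains; traveler's 20% is $1611.40. Traveler pays $2513.40; OOP now $2513.40.
#2 ($2094): deductible already satisfied, so traveler's share is 20% × $2094 = $418.80. Traveler owes $418.80 (running OOP $2932.20).
#3 ($13397): 20% coinsurance on $13397 = $2679.40. Adding that to $2932.20 gives $5611.60, past the $5350 cap; traveler pays only $5350 − $2932.20 = $2417.80.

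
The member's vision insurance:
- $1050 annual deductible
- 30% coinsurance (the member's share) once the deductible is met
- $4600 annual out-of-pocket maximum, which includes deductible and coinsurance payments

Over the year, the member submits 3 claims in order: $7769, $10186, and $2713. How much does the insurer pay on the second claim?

$8651.70

#1 ($7769): $1050 finishes the deductible; $6719 goes to coinsurance; coinsurance $6719 × 30% = $2015.70. Member pays $3065.70; OOP now $3065.70. Plan pays $7769 − $3065.70 = $4703.30.
#2 ($10186): deductible met; 30% of $10186 = $3055.80. OOP would hit $6121.50 > $4600, so the cap limits the member to $4600 − $3065.70 = $1534.30. Plan pays $10186 − $1534.30 = $8651.70.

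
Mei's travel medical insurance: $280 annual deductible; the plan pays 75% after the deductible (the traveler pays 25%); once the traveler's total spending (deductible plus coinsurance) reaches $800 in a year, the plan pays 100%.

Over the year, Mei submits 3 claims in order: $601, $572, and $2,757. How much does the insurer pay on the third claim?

Claim 1 ($601): $280 finishes the deductible; $321 goes to coinsurance; coinsurance $321 × 25% = $80.25. Cost to traveler: $360.25. OOP to date $360.25. Insurer: $601 − $360.25 = $240.75.
Claim 2 ($572): deductible already satisfied, so traveler's share is 25% × $572 = $143. Cost to traveler: $143. OOP to date $503.25. Plan pays $572 − $143 = $429.
Claim 3 ($2,757): 25% coinsurance on $2,757 = $689.25. Adding that to $503.25 gives $1,192.50, past the $800 cap; traveler pays only $800 − $503.25 = $296.75. Insurer: $2,757 − $296.75 = $2,460.25.

$2,460.25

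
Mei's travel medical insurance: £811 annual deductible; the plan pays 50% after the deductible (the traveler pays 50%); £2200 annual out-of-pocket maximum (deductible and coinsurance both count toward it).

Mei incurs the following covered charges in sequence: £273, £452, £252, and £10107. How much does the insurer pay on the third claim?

Claim 1 — £273: entire amount goes to the deductible. Traveler pays £273; OOP now £273. Plan pays £273 − £273 = £0.
Claim 2 — £452: fully absorbed by the deductible. Cost to traveler: £452. OOP to date £725. Insurer: £452 − £452 = £0.
Claim 3 — £252: £86 to deductible, leaving £166; traveler's 50% is £83. Traveler owes £169 (running OOP £894). Insurer: £252 − £169 = £83.

£83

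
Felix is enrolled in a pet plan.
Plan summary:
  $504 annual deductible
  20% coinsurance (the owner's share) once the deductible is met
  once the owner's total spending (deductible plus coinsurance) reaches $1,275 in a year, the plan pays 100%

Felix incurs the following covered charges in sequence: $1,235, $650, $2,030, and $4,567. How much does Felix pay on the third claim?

$406

#1 ($1,235): deductible takes $504, $731 remains; owner's 20% is $146.20. Cost to owner: $650.20. OOP to date $650.20.
#2 ($650): deductible met; 20% of $650 = $130. Cost to owner: $130. OOP to date $780.20.
#3 ($2,030): deductible already satisfied, so owner's share is 20% × $2,030 = $406. Cost to owner: $406. OOP to date $1,186.20.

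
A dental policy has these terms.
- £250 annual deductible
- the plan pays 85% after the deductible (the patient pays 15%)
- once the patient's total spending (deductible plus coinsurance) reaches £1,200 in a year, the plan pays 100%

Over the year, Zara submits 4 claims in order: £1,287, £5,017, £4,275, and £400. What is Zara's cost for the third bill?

Claim 1 (£1,287): £250 to deductible, leaving £1,037; patient's 15% is £155.55. Cost to patient: £405.55. OOP to date £405.55.
Claim 2 (£5,017): deductible already satisfied, so patient's share is 15% × £5,017 = £752.55. Cost to patient: £752.55. OOP to date £1,158.10.
Claim 3 (£4,275): deductible already satisfied, so patient's share is 15% × £4,275 = £641.25. OOP would hit £1,799.35 > £1,200, so the cap limits the patient to £1,200 − £1,158.10 = £41.90.

£41.90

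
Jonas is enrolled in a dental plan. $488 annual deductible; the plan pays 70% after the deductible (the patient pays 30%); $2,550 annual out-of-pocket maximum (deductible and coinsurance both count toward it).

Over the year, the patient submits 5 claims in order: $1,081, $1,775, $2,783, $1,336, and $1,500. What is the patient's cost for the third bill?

$834.90

#1 ($1,081): $488 to deductible, leaving $593; coinsurance $593 × 30% = $177.90. Patient pays $665.90; OOP now $665.90.
#2 ($1,775): deductible already satisfied, so patient's share is 30% × $1,775 = $532.50. Patient pays $532.50; OOP now $1,198.40.
#3 ($2,783): deductible already satisfied, so patient's share is 30% × $2,783 = $834.90. Patient owes $834.90 (running OOP $2,033.30).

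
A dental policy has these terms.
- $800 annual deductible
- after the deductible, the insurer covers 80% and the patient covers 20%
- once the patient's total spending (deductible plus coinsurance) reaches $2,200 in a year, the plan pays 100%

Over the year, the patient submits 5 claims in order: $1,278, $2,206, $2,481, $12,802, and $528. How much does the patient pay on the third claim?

Claim 1 ($1,278): deductible takes $800, $478 remains; coinsurance $478 × 20% = $95.60. Patient owes $895.60 (running OOP $895.60).
Claim 2 ($2,206): 20% coinsurance on $2,206 = $441.20. Patient owes $441.20 (running OOP $1,336.80).
Claim 3 ($2,481): deductible already satisfied, so patient's share is 20% × $2,481 = $496.20. Patient owes $496.20 (running OOP $1,833).

$496.20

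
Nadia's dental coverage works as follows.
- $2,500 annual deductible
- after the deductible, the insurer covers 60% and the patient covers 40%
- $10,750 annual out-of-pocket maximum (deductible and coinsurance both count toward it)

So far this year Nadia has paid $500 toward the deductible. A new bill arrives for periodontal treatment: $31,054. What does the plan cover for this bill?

$500 of the $2,500 deductible is already met, leaving $2,000.
That leaves $31,054 − $2,000 = $29,054 for coinsurance.
Coinsurance: $29,054 × 40% = $11,621.60.
Patient responsibility before any cap: $2,000 + $11,621.60 = $13,621.60.
That would bring total out-of-pocket to $14,121.60, past the $10,750 cap. The patient is capped at $10,750 − $500 = $10,250 on this claim.
The plan picks up $31,054 − $10,250 = $20,804.

$20,804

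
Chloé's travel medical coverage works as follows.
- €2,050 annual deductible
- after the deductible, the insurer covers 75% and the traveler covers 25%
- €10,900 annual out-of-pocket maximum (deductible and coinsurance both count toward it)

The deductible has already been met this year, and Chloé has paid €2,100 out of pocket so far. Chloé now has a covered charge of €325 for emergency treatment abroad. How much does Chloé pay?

€81.25

With the deductible met, the entire €325 is subject to coinsurance.
25% of €325 = €81.25 falls to the traveler.
Total out-of-pocket so far would be €2,100 + €81.25 = €2,181.25, below the €10,900 cap — no reduction.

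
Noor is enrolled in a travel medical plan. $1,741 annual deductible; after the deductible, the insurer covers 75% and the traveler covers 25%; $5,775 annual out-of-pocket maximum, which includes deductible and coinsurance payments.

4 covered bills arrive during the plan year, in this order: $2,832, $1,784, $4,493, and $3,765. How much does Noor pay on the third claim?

$1,123.25

Claim 1 — $2,832: $1,741 to deductible, leaving $1,091; 25% of $1,091 = $272.75. Cost to traveler: $2,013.75. OOP to date $2,013.75.
Claim 2 — $1,784: deductible met; 25% of $1,784 = $446. Traveler pays $446; OOP now $2,459.75.
Claim 3 — $4,493: deductible already satisfied, so traveler's share is 25% × $4,493 = $1,123.25. Traveler pays $1,123.25; OOP now $3,583.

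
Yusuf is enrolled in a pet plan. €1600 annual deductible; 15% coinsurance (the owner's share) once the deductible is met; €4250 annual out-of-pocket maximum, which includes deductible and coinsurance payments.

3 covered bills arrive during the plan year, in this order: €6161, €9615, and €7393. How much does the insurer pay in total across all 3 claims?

#1 (€6161): deductible takes €1600, €4561 remains; owner's 15% is €684.15. Owner owes €2284.15 (running OOP €2284.15). Plan pays €6161 − €2284.15 = €3876.85.
#2 (€9615): deductible already satisfied, so owner's share is 15% × €9615 = €1442.25. Owner pays €1442.25; OOP now €3726.40. Insurer: €9615 − €1442.25 = €8172.75.
#3 (€7393): 15% coinsurance on €7393 = €1108.95. Adding that to €3726.40 gives €4835.35, past the €4250 cap; owner pays only €4250 − €3726.40 = €523.60. Plan pays €7393 − €523.60 = €6869.40.
Insurer total: €3876.85 + €8172.75 + €6869.40 = €18919.

€18919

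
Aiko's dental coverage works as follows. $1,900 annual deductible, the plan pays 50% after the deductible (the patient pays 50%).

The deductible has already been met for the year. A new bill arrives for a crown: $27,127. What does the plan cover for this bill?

The deductible is already satisfied, so the full bill goes to coinsurance.
Patient's 50% share of $27,127 is $13,563.50.
The plan picks up $27,127 − $13,563.50 = $13,563.50.

$13,563.50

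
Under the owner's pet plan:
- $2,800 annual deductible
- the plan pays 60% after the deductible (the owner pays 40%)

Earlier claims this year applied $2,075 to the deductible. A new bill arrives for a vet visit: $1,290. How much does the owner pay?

Deductible still to meet: $2,800 − $2,075 = $725.
The remaining $565 (= $1,290 − $725) moves to coinsurance.
40% of $565 = $226 falls to the owner.
So the owner owes $725 + $226 = $951.

$951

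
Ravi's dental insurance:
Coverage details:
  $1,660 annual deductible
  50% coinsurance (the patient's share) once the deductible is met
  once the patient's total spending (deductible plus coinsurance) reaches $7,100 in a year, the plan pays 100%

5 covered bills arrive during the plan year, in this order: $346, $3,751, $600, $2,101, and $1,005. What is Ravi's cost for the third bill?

$300

#1 ($346): fully absorbed by the deductible. Cost to patient: $346. OOP to date $346.
#2 ($3,751): $1,314 to deductible, leaving $2,437; coinsurance $2,437 × 50% = $1,218.50. Patient owes $2,532.50 (running OOP $2,878.50).
#3 ($600): deductible already satisfied, so patient's share is 50% × $600 = $300. Patient pays $300; OOP now $3,178.50.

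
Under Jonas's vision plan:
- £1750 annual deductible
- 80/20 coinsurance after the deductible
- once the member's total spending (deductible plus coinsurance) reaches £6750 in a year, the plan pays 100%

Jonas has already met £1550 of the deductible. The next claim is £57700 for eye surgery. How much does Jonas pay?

£5200

£1550 of the £1750 deductible is already met, leaving £200.
After the £200 deductible portion, £57700 − £200 = £57500 is subject to coinsurance.
Coinsurance: £57500 × 20% = £11500.
That puts the member's cost at £200 + £11500 = £11700 before any cap.
That would bring total out-of-pocket to £13250, past the £6750 cap. The member is capped at £6750 − £1550 = £5200 on this claim.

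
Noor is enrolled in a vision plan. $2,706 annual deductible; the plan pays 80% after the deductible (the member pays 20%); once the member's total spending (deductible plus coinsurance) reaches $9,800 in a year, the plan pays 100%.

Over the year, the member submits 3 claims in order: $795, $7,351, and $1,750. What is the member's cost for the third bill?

Claim 1 ($795): fully absorbed by the deductible. Member owes $795 (running OOP $795).
Claim 2 ($7,351): $1,911 to deductible, leaving $5,440; member's 20% is $1,088. Member pays $2,999; OOP now $3,794.
Claim 3 ($1,750): 20% coinsurance on $1,750 = $350. Member owes $350 (running OOP $4,144).

$350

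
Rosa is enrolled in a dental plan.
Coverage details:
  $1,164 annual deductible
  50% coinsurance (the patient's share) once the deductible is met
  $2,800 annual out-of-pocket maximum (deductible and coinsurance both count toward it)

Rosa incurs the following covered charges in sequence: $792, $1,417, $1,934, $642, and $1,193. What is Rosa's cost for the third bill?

$967

Claim 1 — $792: fully absorbed by the deductible. Patient pays $792; OOP now $792.
Claim 2 — $1,417: $372 to deductible, leaving $1,045; 50% of $1,045 = $522.50. Patient owes $894.50 (running OOP $1,686.50).
Claim 3 — $1,934: deductible met; 50% of $1,934 = $967. Patient pays $967; OOP now $2,653.50.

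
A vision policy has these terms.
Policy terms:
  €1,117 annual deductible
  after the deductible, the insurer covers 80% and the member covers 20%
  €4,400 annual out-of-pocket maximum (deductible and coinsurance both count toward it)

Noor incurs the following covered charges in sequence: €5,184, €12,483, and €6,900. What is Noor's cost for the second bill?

€2,469.60

Claim 1 (€5,184): €1,117 finishes the deductible; €4,067 goes to coinsurance; coinsurance €4,067 × 20% = €813.40. Cost to member: €1,930.40. OOP to date €1,930.40.
Claim 2 (€12,483): 20% coinsurance on €12,483 = €2,496.60. That would push OOP to €4,427, over the €4,400 cap, so member pays €4,400 − €1,930.40 = €2,469.60.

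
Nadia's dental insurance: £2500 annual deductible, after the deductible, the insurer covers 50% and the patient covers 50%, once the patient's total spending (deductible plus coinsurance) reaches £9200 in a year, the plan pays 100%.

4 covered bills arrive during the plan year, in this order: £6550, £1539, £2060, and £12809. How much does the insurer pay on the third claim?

Claim 1 — £6550: £2500 finishes the deductible; £4050 goes to coinsurance; patient's 50% is £2025. Patient pays £4525; OOP now £4525. Plan pays £6550 − £4525 = £2025.
Claim 2 — £1539: deductible already satisfied, so patient's share is 50% × £1539 = £769.50. Patient pays £769.50; OOP now £5294.50. Plan pays £1539 − £769.50 = £769.50.
Claim 3 — £2060: deductible met; 50% of £2060 = £1030. Patient owes £1030 (running OOP £6324.50). Plan pays £2060 − £1030 = £1030.

£1030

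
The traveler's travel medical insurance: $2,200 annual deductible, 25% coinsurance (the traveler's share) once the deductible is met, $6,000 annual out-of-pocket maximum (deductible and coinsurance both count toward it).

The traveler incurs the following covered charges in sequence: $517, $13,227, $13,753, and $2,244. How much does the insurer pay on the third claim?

Bill 1, $517: entire amount goes to the deductible. Cost to traveler: $517. OOP to date $517. Plan pays $517 − $517 = $0.
Bill 2, $13,227: deductible takes $1,683, $11,544 remains; traveler's 25% is $2,886. Traveler pays $4,569; OOP now $5,086. Plan pays $13,227 − $4,569 = $8,658.
Bill 3, $13,753: 25% coinsurance on $13,753 = $3,438.25. That would push OOP to $8,524.25, over the $6,000 cap, so traveler pays $6,000 − $5,086 = $914. Plan pays $13,753 − $914 = $12,839.

$12,839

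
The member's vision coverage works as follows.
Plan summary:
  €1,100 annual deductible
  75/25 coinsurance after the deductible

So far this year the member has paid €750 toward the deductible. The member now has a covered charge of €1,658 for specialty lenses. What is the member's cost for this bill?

Remaining deductible: €1,100 − €750 = €350.
That leaves €1,658 − €350 = €1,308 for coinsurance.
Coinsurance: €1,308 × 25% = €327.
That puts the member's cost at €350 + €327 = €677.

€677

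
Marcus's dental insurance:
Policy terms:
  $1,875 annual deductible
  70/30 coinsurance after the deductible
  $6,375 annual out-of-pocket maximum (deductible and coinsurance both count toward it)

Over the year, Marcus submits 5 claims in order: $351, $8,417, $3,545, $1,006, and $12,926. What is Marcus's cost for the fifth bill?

Claim 1 — $351: all of it applies to the deductible. Cost to patient: $351. OOP to date $351.
Claim 2 — $8,417: deductible takes $1,524, $6,893 remains; 30% of $6,893 = $2,067.90. Cost to patient: $3,591.90. OOP to date $3,942.90.
Claim 3 — $3,545: deductible met; 30% of $3,545 = $1,063.50. Patient pays $1,063.50; OOP now $5,006.40.
Claim 4 — $1,006: deductible already satisfied, so patient's share is 30% × $1,006 = $301.80. Patient owes $301.80 (running OOP $5,308.20).
Claim 5 — $12,926: deductible already satisfied, so patient's share is 30% × $12,926 = $3,877.80. OOP would hit $9,186 > $6,375, so the cap limits the patient to $6,375 − $5,308.20 = $1,066.80.

$1,066.80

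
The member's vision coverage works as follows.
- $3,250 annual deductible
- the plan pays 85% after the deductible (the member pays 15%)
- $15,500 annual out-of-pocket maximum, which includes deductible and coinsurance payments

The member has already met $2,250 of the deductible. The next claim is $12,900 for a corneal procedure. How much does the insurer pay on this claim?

$10,115

Deductible still to meet: $3,250 − $2,250 = $1,000.
The remaining $11,900 (= $12,900 − $1,000) moves to coinsurance.
15% of $11,900 = $1,785 falls to the member.
That puts the member's cost at $1,000 + $1,785 = $2,785 before any cap.
Cumulative spending $2,250 + $2,785 = $5,035 stays under the $15,500 maximum.
The plan picks up $12,900 − $2,785 = $10,115.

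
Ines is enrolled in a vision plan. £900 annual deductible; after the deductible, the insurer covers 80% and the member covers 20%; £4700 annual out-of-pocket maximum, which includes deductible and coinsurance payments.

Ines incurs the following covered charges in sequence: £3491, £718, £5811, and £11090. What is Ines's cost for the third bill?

£1162.20

Claim 1 (£3491): £900 to deductible, leaving £2591; 20% of £2591 = £518.20. Cost to member: £1418.20. OOP to date £1418.20.
Claim 2 (£718): deductible already satisfied, so member's share is 20% × £718 = £143.60. Member owes £143.60 (running OOP £1561.80).
Claim 3 (£5811): 20% coinsurance on £5811 = £1162.20. Cost to member: £1162.20. OOP to date £2724.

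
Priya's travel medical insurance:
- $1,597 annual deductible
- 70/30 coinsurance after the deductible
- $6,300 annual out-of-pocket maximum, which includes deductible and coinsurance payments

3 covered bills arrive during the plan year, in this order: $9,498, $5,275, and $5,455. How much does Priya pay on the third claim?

$750.20

Claim 1 ($9,498): $1,597 finishes the deductible; $7,901 goes to coinsurance; coinsurance $7,901 × 30% = $2,370.30. Cost to traveler: $3,967.30. OOP to date $3,967.30.
Claim 2 ($5,275): deductible already satisfied, so traveler's share is 30% × $5,275 = $1,582.50. Traveler owes $1,582.50 (running OOP $5,549.80).
Claim 3 ($5,455): deductible already satisfied, so traveler's share is 30% × $5,455 = $1,636.50. That would push OOP to $7,186.30, over the $6,300 cap, so traveler pays $6,300 − $5,549.80 = $750.20.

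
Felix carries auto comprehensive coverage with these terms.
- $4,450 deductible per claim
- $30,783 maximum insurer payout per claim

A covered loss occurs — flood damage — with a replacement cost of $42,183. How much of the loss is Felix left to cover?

$11,400

After the deductible, $42,183 − $4,450 = $37,733 remains.
The $30,783 per-incident cap binds; insurer pays $30,783.
The policyholder bears the rest of the original loss: $42,183 − $30,783 = $11,400.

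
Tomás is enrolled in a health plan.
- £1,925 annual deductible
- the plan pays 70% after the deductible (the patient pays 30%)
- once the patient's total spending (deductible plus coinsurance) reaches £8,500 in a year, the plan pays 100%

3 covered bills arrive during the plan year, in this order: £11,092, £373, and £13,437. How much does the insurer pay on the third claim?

£9,724

Bill 1, £11,092: deductible takes £1,925, £9,167 remains; coinsurance £9,167 × 30% = £2,750.10. Patient pays £4,675.10; OOP now £4,675.10. Plan pays £11,092 − £4,675.10 = £6,416.90.
Bill 2, £373: deductible met; 30% of £373 = £111.90. Cost to patient: £111.90. OOP to date £4,787. Insurer: £373 − £111.90 = £261.10.
Bill 3, £13,437: deductible met; 30% of £13,437 = £4,031.10. Adding that to £4,787 gives £8,818.10, past the £8,500 cap; patient pays only £8,500 − £4,787 = £3,713. Plan pays £13,437 − £3,713 = £9,724.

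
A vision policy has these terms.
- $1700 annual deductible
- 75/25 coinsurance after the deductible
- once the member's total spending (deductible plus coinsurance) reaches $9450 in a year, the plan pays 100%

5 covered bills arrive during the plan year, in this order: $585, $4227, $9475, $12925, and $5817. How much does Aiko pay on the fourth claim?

$3231.25

#1 ($585): all of it applies to the deductible. Cost to member: $585. OOP to date $585.
#2 ($4227): deductible takes $1115, $3112 remains; member's 25% is $778. Member pays $1893; OOP now $2478.
#3 ($9475): 25% coinsurance on $9475 = $2368.75. Member pays $2368.75; OOP now $4846.75.
#4 ($12925): deductible met; 25% of $12925 = $3231.25. Cost to member: $3231.25. OOP to date $8078.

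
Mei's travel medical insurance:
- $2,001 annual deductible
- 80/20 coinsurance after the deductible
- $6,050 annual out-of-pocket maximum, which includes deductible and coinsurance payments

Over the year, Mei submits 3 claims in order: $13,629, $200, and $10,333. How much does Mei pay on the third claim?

$1,683.40

#1 ($13,629): deductible takes $2,001, $11,628 remains; traveler's 20% is $2,325.60. Traveler owes $4,326.60 (running OOP $4,326.60).
#2 ($200): deductible already satisfied, so traveler's share is 20% × $200 = $40. Traveler owes $40 (running OOP $4,366.60).
#3 ($10,333): deductible met; 20% of $10,333 = $2,066.60. OOP would hit $6,433.20 > $6,050, so the cap limits the traveler to $6,050 − $4,366.60 = $1,683.40.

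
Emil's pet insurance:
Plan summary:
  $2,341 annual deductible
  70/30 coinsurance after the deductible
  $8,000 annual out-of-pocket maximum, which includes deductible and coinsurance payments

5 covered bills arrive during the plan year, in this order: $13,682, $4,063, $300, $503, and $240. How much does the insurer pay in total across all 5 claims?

$11,512.90

Claim 1 — $13,682: $2,341 to deductible, leaving $11,341; owner's 30% is $3,402.30. Cost to owner: $5,743.30. OOP to date $5,743.30. Plan pays $13,682 − $5,743.30 = $7,938.70.
Claim 2 — $4,063: deductible already satisfied, so owner's share is 30% × $4,063 = $1,218.90. Cost to owner: $1,218.90. OOP to date $6,962.20. Insurer: $4,063 − $1,218.90 = $2,844.10.
Claim 3 — $300: 30% coinsurance on $300 = $90. Owner pays $90; OOP now $7,052.20. Insurer: $300 − $90 = $210.
Claim 4 — $503: deductible already satisfied, so owner's share is 30% × $503 = $150.90. Cost to owner: $150.90. OOP to date $7,203.10. Insurer: $503 − $150.90 = $352.10.
Claim 5 — $240: 30% coinsurance on $240 = $72. Cost to owner: $72. OOP to date $7,275.10. Plan pays $240 − $72 = $168.
Insurer total = bills − owner's total = $18,788 − $7,275.10 = $11,512.90.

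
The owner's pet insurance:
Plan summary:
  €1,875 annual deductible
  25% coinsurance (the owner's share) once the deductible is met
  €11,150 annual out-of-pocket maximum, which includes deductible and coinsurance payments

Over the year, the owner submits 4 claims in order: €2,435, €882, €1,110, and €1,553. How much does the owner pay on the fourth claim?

€388.25

Claim 1 — €2,435: €1,875 to deductible, leaving €560; owner's 25% is €140. Cost to owner: €2,015. OOP to date €2,015.
Claim 2 — €882: deductible met; 25% of €882 = €220.50. Cost to owner: €220.50. OOP to date €2,235.50.
Claim 3 — €1,110: deductible already satisfied, so owner's share is 25% × €1,110 = €277.50. Owner owes €277.50 (running OOP €2,513).
Claim 4 — €1,553: deductible met; 25% of €1,553 = €388.25. Owner owes €388.25 (running OOP €2,901.25).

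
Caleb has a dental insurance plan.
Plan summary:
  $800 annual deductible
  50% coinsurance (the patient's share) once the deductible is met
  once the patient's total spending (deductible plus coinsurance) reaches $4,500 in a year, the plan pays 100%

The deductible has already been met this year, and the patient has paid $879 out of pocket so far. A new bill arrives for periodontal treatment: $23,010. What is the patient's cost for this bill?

$3,621

The deductible is already satisfied, so the full bill goes to coinsurance.
Coinsurance: $23,010 × 50% = $11,505.
Year-to-date out-of-pocket would reach $879 + $11,505 = $12,384, above the $4,500 maximum, so the patient pays only $4,500 − $879 = $3,621.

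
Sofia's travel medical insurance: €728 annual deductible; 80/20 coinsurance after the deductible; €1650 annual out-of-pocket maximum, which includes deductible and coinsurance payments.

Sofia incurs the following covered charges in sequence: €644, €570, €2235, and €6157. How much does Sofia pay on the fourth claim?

Claim 1 (€644): all of it applies to the deductible. Traveler pays €644; OOP now €644.
Claim 2 (€570): €84 finishes the deductible; €486 goes to coinsurance; 20% of €486 = €97.20. Traveler owes €181.20 (running OOP €825.20).
Claim 3 (€2235): deductible already satisfied, so traveler's share is 20% × €2235 = €447. Cost to traveler: €447. OOP to date €1272.20.
Claim 4 (€6157): deductible met; 20% of €6157 = €1231.40. That would push OOP to €2503.60, over the €1650 cap, so traveler pays €1650 − €1272.20 = €377.80.

€377.80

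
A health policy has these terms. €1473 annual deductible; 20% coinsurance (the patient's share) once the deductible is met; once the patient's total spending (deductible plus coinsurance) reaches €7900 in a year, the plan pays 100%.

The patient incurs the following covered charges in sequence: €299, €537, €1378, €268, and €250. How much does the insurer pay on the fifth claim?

Bill 1, €299: fully absorbed by the deductible. Patient pays €299; OOP now €299. Plan pays €299 − €299 = €0.
Bill 2, €537: entire amount goes to the deductible. Patient pays €537; OOP now €836. Insurer: €537 − €537 = €0.
Bill 3, €1378: €637 finishes the deductible; €741 goes to coinsurance; patient's 20% is €148.20. Patient owes €785.20 (running OOP €1621.20). Insurer: €1378 − €785.20 = €592.80.
Bill 4, €268: 20% coinsurance on €268 = €53.60. Cost to patient: €53.60. OOP to date €1674.80. Plan pays €268 − €53.60 = €214.40.
Bill 5, €250: 20% coinsurance on €250 = €50. Patient pays €50; OOP now €1724.80. Plan pays €250 − €50 = €200.

€200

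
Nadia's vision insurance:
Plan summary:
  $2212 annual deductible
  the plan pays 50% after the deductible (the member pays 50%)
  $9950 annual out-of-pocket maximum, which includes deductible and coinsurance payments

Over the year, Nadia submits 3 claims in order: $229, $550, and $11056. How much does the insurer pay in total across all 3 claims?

$4811.50

Claim 1 — $229: all of it applies to the deductible. Member pays $229; OOP now $229. Plan pays $229 − $229 = $0.
Claim 2 — $550: all of it applies to the deductible. Member pays $550; OOP now $779. Plan pays $550 − $550 = $0.
Claim 3 — $11056: $1433 finishes the deductible; $9623 goes to coinsurance; 50% of $9623 = $4811.50. Member pays $6244.50; OOP now $7023.50. Insurer: $11056 − $6244.50 = $4811.50.
Insurer total: $0 + $0 + $4811.50 = $4811.50.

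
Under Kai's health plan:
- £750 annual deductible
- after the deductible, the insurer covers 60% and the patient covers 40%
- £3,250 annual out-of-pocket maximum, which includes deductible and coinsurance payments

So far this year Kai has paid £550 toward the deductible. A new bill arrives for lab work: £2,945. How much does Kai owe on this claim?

£1,298

£550 of the £750 deductible is already met, leaving £200.
That leaves £2,945 − £200 = £2,745 for coinsurance.
Coinsurance: £2,745 × 40% = £1,098.
That puts the patient's cost at £200 + £1,098 = £1,298 before any cap.
Total out-of-pocket so far would be £550 + £1,298 = £1,848, below the £3,250 cap — no reduction.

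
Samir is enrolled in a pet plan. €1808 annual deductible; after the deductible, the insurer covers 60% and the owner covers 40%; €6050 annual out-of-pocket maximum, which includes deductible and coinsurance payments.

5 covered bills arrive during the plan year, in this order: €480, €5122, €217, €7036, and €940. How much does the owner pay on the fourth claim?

€2637.60

Claim 1 (€480): entire amount goes to the deductible. Owner owes €480 (running OOP €480).
Claim 2 (€5122): €1328 finishes the deductible; €3794 goes to coinsurance; coinsurance €3794 × 40% = €1517.60. Owner owes €2845.60 (running OOP €3325.60).
Claim 3 (€217): 40% coinsurance on €217 = €86.80. Cost to owner: €86.80. OOP to date €3412.40.
Claim 4 (€7036): deductible met; 40% of €7036 = €2814.40. Adding that to €3412.40 gives €6226.80, past the €6050 cap; owner pays only €6050 − €3412.40 = €2637.60.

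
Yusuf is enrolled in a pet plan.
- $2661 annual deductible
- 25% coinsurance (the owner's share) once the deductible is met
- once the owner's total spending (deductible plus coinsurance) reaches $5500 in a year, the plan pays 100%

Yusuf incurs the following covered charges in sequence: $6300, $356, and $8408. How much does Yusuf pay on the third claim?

$1840.25

Claim 1 ($6300): $2661 to deductible, leaving $3639; owner's 25% is $909.75. Owner pays $3570.75; OOP now $3570.75.
Claim 2 ($356): 25% coinsurance on $356 = $89. Owner owes $89 (running OOP $3659.75).
Claim 3 ($8408): deductible already satisfied, so owner's share is 25% × $8408 = $2102. Adding that to $3659.75 gives $5761.75, past the $5500 cap; owner pays only $5500 − $3659.75 = $1840.25.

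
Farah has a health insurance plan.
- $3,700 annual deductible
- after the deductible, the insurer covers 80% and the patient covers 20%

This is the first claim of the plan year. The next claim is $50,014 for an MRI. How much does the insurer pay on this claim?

$37,051.20

The full $3,700 deductible is still open; $3,700 of this bill applies to it.
The remaining $46,314 (= $50,014 − $3,700) moves to coinsurance.
Coinsurance: $46,314 × 20% = $9,262.80.
That puts the patient's cost at $3,700 + $9,262.80 = $12,962.80.
The insurer covers the remainder: $50,014 − $12,962.80 = $37,051.20.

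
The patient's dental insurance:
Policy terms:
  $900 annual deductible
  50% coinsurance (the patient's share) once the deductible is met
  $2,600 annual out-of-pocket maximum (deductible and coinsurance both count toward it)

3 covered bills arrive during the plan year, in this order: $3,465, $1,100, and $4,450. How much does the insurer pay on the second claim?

$682.50

#1 ($3,465): $900 to deductible, leaving $2,565; 50% of $2,565 = $1,282.50. Patient pays $2,182.50; OOP now $2,182.50. Insurer: $3,465 − $2,182.50 = $1,282.50.
#2 ($1,100): deductible met; 50% of $1,100 = $550. Adding that to $2,182.50 gives $2,732.50, past the $2,600 cap; patient pays only $2,600 − $2,182.50 = $417.50. Plan pays $1,100 − $417.50 = $682.50.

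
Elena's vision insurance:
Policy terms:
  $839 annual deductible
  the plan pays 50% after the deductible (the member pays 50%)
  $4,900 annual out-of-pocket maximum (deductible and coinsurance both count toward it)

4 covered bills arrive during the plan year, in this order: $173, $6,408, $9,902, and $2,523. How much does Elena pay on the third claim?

Bill 1, $173: all of it applies to the deductible. Member pays $173; OOP now $173.
Bill 2, $6,408: deductible takes $666, $5,742 remains; 50% of $5,742 = $2,871. Member pays $3,537; OOP now $3,710.
Bill 3, $9,902: deductible already satisfied, so member's share is 50% × $9,902 = $4,951. That would push OOP to $8,661, over the $4,900 cap, so member pays $4,900 − $3,710 = $1,190.

$1,190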